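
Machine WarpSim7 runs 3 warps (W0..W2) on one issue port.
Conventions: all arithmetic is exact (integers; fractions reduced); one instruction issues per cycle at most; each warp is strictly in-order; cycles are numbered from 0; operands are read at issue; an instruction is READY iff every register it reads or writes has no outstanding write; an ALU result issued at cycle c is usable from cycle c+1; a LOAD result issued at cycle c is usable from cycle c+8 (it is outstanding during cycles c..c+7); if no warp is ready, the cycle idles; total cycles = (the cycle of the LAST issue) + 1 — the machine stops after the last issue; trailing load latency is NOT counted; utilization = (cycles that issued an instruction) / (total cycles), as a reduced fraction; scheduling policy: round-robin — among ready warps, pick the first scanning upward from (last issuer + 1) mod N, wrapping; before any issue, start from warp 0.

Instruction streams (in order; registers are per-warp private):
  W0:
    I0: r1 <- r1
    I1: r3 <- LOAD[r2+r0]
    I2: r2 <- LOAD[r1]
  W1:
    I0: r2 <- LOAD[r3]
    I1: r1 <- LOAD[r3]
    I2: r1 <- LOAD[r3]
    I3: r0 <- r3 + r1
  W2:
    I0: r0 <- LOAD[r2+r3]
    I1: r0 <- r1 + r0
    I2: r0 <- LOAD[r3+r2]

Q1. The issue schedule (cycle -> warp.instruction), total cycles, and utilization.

cycle 0: W0.I0
cycle 1: W1.I0
cycle 2: W2.I0
cycle 3: W0.I1
cycle 4: W1.I1
cycle 5: W0.I2
cycle 6: idle
cycle 7: idle
cycle 8: idle
cycle 9: idle
cycle 10: W2.I1
cycle 11: W2.I2
cycle 12: W1.I2
cycle 13: idle
cycle 14: idle
cycle 15: idle
cycle 16: idle
cycle 17: idle
cycle 18: idle
cycle 19: idle
cycle 20: W1.I3

Answer: 21 cycles, utilization 10/21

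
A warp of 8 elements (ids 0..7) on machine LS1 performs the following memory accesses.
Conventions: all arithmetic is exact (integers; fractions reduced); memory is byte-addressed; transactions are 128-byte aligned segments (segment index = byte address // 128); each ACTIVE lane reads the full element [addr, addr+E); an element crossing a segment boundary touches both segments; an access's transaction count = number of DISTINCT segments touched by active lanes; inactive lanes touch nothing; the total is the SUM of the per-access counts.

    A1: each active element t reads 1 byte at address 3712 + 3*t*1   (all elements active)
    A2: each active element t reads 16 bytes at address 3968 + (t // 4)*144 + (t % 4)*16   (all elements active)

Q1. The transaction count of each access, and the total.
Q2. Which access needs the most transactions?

A1: 1 transaction
A2: 2 transactions

Answer: 1,2; total 3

Answer: A2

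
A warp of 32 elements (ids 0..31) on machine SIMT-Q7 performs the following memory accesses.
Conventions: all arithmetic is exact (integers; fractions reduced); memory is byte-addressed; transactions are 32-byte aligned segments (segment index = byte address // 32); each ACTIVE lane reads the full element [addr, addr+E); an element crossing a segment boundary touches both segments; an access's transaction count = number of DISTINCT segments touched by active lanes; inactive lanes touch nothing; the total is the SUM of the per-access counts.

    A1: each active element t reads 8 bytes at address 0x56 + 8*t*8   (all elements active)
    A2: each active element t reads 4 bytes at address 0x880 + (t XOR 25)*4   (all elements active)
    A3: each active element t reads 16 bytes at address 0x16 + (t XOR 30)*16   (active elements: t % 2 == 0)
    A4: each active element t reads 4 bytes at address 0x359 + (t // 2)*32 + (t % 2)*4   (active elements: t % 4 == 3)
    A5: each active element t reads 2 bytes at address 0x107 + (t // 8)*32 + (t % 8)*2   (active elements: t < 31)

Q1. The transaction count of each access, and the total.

A1: 32 transactions
A2: 4 transactions
A3: 17 transactions
A4: 16 transactions
A5: 4 transactions

Answer: 32,4,17,16,4; total 73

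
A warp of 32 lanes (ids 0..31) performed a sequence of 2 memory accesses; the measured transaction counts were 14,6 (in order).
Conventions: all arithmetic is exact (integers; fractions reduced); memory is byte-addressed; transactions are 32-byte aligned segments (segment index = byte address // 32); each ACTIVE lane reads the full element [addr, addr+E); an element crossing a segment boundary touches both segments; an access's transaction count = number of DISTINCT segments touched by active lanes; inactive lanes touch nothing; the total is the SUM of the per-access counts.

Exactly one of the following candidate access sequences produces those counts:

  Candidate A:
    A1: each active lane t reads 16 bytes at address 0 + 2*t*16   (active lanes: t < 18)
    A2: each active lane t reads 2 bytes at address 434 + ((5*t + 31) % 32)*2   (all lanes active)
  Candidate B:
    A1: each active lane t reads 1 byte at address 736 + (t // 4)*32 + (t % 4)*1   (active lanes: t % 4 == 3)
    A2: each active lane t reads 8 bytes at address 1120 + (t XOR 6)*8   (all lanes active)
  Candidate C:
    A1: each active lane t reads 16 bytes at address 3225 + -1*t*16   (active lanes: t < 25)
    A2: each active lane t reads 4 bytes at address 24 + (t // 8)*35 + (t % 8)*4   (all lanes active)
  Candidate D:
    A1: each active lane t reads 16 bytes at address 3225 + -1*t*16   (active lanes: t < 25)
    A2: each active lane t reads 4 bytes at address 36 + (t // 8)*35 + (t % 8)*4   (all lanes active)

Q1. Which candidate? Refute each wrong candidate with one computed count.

A: A1 gives 18 transactions, not 14
B: A1 gives 8 transactions, not 14
D: A2 gives 5 transactions, not 6
C: all counts match (14,6)

Answer: C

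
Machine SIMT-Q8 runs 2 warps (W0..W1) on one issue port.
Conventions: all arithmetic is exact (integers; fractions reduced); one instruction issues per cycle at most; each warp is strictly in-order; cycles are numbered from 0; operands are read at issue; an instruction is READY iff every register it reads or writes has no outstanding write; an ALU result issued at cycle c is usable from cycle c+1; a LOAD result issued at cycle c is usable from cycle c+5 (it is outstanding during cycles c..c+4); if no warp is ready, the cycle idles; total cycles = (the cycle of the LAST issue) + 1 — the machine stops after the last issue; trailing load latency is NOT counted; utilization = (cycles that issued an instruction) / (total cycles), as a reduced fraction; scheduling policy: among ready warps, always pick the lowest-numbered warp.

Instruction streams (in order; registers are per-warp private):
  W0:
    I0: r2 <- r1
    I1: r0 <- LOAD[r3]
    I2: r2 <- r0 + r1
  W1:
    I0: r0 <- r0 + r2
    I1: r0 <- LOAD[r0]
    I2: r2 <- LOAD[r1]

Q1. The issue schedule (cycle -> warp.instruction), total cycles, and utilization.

cycle 0: W0.I0
cycle 1: W0.I1
cycle 2: W1.I0
cycle 3: W1.I1
cycle 4: W1.I2
cycle 5: idle
cycle 6: W0.I2

Answer: 7 cycles, utilization 6/7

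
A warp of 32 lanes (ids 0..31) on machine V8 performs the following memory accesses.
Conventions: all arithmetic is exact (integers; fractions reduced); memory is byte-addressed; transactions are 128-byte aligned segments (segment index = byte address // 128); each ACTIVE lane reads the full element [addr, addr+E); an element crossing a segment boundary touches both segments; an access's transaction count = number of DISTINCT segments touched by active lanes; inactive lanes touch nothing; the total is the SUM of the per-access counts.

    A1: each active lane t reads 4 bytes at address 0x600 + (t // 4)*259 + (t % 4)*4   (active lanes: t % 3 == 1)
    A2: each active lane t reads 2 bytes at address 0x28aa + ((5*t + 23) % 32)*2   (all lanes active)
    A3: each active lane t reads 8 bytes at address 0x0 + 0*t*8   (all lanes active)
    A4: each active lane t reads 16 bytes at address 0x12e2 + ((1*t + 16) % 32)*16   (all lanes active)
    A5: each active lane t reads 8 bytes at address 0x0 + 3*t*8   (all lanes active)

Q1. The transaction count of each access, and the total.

A1: 8 transactions
A2: 1 transaction
A3: 1 transaction
A4: 5 transactions
A5: 6 transactions

Answer: 8,1,1,5,6; total 21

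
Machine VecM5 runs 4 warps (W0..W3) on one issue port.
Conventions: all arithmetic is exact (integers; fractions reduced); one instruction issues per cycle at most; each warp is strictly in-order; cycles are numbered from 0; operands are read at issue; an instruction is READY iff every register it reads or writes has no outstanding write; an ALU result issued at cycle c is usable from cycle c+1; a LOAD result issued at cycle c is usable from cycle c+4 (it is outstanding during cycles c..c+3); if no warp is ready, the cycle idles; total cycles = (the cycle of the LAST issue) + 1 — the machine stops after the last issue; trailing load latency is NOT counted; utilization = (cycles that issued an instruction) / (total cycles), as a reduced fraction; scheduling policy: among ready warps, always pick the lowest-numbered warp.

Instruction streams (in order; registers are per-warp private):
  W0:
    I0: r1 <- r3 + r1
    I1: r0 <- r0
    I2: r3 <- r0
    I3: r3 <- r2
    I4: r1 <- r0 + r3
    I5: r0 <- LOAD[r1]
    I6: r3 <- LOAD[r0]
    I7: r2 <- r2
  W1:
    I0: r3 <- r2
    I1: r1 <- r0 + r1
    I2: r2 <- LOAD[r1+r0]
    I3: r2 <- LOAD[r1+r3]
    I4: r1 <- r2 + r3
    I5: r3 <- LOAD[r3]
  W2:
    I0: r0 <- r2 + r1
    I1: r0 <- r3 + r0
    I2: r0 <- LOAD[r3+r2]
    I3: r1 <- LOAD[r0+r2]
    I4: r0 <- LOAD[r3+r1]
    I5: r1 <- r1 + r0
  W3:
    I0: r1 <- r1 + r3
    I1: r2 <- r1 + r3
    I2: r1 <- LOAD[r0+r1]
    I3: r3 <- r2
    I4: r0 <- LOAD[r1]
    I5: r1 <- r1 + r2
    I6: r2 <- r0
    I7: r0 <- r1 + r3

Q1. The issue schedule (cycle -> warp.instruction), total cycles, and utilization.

cycle 0: W0.I0
cycle 1: W0.I1
cycle 2: W0.I2
cycle 3: W0.I3
cycle 4: W0.I4
cycle 5: W0.I5
cycle 6: W1.I0
cycle 7: W1.I1
cycle 8: W1.I2
cycle 9: W0.I6
cycle 10: W0.I7
cycle 11: W2.I0
cycle 12: W1.I3
cycle 13: W2.I1
cycle 14: W2.I2
cycle 15: W3.I0
cycle 16: W1.I4
cycle 17: W1.I5
cycle 18: W2.I3
cycle 19: W3.I1
cycle 20: W3.I2
cycle 21: W3.I3
cycle 22: W2.I4
cycle 23: idle
cycle 24: W3.I4
cycle 25: W3.I5
cycle 26: W2.I5
cycle 27: idle
cycle 28: W3.I6
cycle 29: W3.I7

Answer: 30 cycles, utilization 14/15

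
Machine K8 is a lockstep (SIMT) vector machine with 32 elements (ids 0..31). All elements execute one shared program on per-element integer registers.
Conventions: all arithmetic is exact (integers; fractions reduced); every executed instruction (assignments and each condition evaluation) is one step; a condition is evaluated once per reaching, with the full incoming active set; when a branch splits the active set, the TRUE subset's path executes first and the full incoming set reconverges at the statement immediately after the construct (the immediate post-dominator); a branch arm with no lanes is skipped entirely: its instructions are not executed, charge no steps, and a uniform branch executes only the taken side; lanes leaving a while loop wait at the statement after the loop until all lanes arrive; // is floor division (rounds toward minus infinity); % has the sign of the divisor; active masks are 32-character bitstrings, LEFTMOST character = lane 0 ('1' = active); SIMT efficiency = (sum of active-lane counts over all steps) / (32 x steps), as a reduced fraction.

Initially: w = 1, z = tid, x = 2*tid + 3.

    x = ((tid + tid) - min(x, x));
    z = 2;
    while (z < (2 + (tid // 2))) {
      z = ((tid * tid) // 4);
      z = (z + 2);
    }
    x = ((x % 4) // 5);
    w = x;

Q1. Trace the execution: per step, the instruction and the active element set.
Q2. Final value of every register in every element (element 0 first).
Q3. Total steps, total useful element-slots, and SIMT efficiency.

step 0: x <- ((tid + tid) - min(x, x)) 11111111111111111111111111111111
step 1: z <- 2                       11111111111111111111111111111111
step 2: eval (z < (2 + (tid // 2)))  11111111111111111111111111111111
step 3: z <- ((tid * tid) // 4)      00111111111111111111111111111111
step 4: z <- (z + 2)                 00111111111111111111111111111111
step 5: eval (z < (2 + (tid // 2)))  00111111111111111111111111111111
step 6: x <- ((x % 4) // 5)          11111111111111111111111111111111
step 7: w <- x                       11111111111111111111111111111111

Answer: 8 steps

w: 0,0,0,0,0,0,0,0,0,0,0,0,0,0,0,0,0,0,0,0,0,0,0,0,0,0,0,0,0,0,0,0
z: 2,2,3,4,6,8,11,14,18,22,27,32,38,44,51,58,66,74,83,92,102,112,123,134,146,158,171,184,198,212,227,242
x: 0,0,0,0,0,0,0,0,0,0,0,0,0,0,0,0,0,0,0,0,0,0,0,0,0,0,0,0,0,0,0,0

steps = 8; useful = 250; efficiency = 250/256 = 125/128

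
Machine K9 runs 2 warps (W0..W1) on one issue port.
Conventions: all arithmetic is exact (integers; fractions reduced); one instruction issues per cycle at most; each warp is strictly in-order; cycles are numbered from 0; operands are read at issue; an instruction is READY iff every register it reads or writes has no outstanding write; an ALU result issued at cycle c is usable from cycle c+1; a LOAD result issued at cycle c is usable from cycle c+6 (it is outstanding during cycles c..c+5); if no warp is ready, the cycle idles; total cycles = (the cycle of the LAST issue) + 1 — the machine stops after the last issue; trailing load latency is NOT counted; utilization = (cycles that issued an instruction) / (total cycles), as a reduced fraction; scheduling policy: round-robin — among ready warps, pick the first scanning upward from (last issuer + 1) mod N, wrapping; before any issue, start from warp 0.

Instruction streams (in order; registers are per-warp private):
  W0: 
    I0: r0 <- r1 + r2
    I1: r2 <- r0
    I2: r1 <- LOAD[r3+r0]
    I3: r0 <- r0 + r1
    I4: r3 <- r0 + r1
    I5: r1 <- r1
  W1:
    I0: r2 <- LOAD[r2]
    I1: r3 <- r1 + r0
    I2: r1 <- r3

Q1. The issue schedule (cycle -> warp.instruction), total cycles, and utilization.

cycle 0: W0.I0
cycle 1: W1.I0
cycle 2: W0.I1
cycle 3: W1.I1
cycle 4: W0.I2
cycle 5: W1.I2
cycle 6: idle
cycle 7: idle
cycle 8: idle
cycle 9: idle
cycle 10: W0.I3
cycle 11: W0.I4
cycle 12: W0.I5

Answer: 13 cycles, utilization 9/13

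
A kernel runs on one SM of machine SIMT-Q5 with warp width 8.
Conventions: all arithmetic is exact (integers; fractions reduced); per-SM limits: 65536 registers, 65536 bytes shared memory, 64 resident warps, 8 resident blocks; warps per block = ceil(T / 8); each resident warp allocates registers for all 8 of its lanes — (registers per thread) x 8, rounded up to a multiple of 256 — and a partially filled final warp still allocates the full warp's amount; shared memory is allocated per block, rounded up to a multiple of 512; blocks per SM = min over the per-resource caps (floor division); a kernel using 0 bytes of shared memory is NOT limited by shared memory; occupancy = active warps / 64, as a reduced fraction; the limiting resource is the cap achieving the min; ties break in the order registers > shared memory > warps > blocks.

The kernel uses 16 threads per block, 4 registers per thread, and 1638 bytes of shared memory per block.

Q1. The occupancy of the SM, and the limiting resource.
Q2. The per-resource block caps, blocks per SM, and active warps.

Answer: occupancy 1/4, limited by blocks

registers: 128 blocks
shared memory: 32 blocks
warps: 32 blocks
blocks: 8 blocks

Answer: 8 blocks, 16 active warps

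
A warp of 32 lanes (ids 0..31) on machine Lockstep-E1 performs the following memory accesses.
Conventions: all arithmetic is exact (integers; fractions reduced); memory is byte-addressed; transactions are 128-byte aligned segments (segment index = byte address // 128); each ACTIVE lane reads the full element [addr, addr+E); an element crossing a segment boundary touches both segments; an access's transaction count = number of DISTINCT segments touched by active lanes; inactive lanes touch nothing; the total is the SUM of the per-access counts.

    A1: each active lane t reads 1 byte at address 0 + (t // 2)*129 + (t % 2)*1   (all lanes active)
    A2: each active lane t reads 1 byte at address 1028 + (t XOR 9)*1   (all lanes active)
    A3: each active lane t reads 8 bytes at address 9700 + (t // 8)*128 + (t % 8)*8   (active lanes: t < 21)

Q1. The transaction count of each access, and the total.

A1: 16 transactions
A2: 1 transaction
A3: 4 transactions

Answer: 16,1,4; total 21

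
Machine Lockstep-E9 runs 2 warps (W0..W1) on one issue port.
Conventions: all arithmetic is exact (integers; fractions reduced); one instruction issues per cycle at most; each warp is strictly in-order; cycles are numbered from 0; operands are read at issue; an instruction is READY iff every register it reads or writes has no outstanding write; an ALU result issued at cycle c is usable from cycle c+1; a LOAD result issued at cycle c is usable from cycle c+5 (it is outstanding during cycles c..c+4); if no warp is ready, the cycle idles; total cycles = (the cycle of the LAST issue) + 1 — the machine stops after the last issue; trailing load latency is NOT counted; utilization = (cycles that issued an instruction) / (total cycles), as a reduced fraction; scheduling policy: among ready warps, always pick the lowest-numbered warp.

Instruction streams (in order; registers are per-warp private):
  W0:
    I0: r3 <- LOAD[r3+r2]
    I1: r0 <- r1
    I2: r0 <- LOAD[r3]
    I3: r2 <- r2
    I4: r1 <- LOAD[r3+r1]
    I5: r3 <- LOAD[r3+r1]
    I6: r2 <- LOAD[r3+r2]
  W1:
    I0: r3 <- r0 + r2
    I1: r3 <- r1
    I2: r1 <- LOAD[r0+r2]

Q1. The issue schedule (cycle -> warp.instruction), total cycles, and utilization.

cycle 0: W0.I0
cycle 1: W0.I1
cycle 2: W1.I0
cycle 3: W1.I1
cycle 4: W1.I2
cycle 5: W0.I2
cycle 6: W0.I3
cycle 7: W0.I4
cycle 8: idle
cycle 9: idle
cycle 10: idle
cycle 11: idle
cycle 12: W0.I5
cycle 13: idle
cycle 14: idle
cycle 15: idle
cycle 16: idle
cycle 17: W0.I6

Answer: 18 cycles, utilization 5/9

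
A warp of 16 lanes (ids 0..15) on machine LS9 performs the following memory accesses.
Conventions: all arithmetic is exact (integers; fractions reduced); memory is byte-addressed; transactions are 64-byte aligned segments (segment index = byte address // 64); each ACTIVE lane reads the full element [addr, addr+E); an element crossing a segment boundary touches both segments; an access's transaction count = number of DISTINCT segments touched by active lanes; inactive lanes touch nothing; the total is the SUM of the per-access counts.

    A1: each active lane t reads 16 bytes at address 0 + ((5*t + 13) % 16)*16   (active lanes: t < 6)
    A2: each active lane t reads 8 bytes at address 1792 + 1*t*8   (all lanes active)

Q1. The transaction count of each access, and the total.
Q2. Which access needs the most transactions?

A1: 3 transactions
A2: 2 transactions

Answer: 3,2; total 5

Answer: A1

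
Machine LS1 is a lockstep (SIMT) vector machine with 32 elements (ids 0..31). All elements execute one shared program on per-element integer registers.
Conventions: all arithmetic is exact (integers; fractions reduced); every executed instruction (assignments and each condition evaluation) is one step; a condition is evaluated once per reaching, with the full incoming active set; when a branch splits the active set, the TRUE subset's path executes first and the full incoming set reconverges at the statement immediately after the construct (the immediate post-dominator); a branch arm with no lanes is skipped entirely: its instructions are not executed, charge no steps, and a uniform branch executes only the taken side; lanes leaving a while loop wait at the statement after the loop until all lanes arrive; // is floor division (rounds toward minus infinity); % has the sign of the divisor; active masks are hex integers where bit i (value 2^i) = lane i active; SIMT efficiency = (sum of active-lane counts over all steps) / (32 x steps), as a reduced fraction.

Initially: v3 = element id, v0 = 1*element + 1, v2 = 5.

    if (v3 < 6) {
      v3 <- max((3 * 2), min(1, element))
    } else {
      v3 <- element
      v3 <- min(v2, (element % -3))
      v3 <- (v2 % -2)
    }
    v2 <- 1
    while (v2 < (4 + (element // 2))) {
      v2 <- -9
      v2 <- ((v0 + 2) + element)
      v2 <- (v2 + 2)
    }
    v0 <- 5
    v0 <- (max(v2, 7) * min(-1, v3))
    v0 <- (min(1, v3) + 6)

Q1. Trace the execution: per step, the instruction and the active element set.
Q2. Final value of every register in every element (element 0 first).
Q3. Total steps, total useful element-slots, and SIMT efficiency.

step 0: eval (v3 < 6)                0xffffffff
step 1: v3 <- max((3 * 2), min(1, element)) 0x0000003f
step 2: v3 <- element                0xffffffc0
step 3: v3 <- min(v2, (element % -3)) 0xffffffc0
step 4: v3 <- (v2 % -2)              0xffffffc0
step 5: v2 <- 1                      0xffffffff
step 6: eval (v2 < (4 + (element // 2))) 0xffffffff
step 7: v2 <- -9                     0xffffffff
step 8: v2 <- ((v0 + 2) + element)   0xffffffff
step 9: v2 <- (v2 + 2)               0xffffffff
step 10: eval (v2 < (4 + (element // 2))) 0xffffffff
step 11: v0 <- 5                      0xffffffff
step 12: v0 <- (max(v2, 7) * min(-1, v3)) 0xffffffff
step 13: v0 <- (min(1, v3) + 6)       0xffffffff

Answer: 14 steps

v3: 6,6,6,6,6,6,-1,-1,-1,-1,-1,-1,-1,-1,-1,-1,-1,-1,-1,-1,-1,-1,-1,-1,-1,-1,-1,-1,-1,-1,-1,-1
v0: 7,7,7,7,7,7,5,5,5,5,5,5,5,5,5,5,5,5,5,5,5,5,5,5,5,5,5,5,5,5,5,5
v2: 5,7,9,11,13,15,17,19,21,23,25,27,29,31,33,35,37,39,41,43,45,47,49,51,53,55,57,59,61,63,65,67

steps = 14; useful = 404; efficiency = 404/448 = 101/112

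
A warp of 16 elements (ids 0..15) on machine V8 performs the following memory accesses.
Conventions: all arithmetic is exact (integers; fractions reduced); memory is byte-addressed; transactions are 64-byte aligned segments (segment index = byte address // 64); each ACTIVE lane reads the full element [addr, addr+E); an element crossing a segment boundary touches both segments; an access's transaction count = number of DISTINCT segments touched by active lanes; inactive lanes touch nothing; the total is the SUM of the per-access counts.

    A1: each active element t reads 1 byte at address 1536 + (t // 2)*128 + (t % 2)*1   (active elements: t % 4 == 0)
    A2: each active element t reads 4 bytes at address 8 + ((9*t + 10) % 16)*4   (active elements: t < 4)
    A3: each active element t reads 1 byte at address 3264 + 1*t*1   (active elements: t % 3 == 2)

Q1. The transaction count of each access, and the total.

A1: 4 transactions
A2: 1 transaction
A3: 1 transaction

Answer: 4,1,1; total 6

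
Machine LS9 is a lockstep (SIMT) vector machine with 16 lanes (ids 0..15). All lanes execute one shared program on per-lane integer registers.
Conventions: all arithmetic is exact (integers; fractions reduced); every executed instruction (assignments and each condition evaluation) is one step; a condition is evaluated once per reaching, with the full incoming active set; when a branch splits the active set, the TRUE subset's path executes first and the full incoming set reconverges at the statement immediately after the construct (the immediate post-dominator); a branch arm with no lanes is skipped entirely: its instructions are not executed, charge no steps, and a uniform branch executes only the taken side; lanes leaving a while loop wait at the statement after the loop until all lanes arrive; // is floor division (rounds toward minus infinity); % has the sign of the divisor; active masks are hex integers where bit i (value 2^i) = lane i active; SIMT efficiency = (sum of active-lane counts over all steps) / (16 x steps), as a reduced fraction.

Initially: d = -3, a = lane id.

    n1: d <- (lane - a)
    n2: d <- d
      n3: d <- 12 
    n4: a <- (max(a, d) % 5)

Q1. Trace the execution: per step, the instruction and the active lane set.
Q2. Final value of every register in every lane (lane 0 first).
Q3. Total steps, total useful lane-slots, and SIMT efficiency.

step 0: d <- (lane - a)              0xffff
step 1: d <- d                       0xffff
step 2: d <- 12                      0xffff
step 3: a <- (max(a, d) % 5)         0xffff

Answer: 4 steps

d: 12,12,12,12,12,12,12,12,12,12,12,12,12,12,12,12
a: 2,2,2,2,2,2,2,2,2,2,2,2,2,3,4,0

steps = 4; useful = 64; efficiency = 64/64 = 1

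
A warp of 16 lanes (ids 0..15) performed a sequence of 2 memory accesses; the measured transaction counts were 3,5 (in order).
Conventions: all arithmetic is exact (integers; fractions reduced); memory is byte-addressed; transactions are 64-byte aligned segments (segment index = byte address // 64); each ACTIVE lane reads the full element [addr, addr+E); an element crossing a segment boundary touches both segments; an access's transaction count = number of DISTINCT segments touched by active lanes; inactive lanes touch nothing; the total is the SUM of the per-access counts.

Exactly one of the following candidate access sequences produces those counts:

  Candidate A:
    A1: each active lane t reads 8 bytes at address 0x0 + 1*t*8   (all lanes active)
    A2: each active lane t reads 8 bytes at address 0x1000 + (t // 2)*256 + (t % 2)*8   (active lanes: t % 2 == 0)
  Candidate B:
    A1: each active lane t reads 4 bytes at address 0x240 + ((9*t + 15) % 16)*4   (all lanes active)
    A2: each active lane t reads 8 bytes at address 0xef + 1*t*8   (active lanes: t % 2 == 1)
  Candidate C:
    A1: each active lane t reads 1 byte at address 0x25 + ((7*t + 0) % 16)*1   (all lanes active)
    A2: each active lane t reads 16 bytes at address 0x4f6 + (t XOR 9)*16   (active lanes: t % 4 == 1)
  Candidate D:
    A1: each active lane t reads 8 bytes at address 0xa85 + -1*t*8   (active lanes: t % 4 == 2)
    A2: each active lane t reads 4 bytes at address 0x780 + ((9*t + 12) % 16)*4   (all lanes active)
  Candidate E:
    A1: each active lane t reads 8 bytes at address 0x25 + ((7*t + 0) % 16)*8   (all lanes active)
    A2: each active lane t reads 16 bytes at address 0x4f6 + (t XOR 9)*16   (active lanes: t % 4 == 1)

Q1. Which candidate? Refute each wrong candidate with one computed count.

A: A1 gives 2 transactions, not 3
B: A1 gives 1 transaction, not 3
C: A1 gives 1 transaction, not 3
D: A1 gives 2 transactions, not 3
E: all counts match (3,5)

Answer: E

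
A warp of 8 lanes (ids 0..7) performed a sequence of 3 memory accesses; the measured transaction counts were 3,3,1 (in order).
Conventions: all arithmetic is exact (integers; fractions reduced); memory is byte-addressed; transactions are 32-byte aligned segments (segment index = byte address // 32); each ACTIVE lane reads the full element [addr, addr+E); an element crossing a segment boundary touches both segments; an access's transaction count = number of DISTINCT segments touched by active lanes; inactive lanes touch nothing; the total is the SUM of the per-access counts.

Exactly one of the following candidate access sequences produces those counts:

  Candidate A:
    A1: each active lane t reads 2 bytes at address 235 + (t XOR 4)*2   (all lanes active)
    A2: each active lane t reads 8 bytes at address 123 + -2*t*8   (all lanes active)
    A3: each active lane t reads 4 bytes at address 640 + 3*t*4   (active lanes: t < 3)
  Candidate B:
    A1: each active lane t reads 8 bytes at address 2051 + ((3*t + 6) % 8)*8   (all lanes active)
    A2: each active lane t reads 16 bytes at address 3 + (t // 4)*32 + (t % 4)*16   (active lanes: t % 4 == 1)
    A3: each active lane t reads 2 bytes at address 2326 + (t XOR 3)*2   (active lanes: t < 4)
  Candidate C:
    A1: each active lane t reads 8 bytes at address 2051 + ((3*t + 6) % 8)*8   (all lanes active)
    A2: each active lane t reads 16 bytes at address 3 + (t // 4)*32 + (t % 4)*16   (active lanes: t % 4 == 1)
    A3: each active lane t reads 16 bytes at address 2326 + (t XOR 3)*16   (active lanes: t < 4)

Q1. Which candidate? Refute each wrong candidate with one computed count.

A: A1 gives 1 transaction, not 3
C: A3 gives 3 transactions, not 1
B: all counts match (3,3,1)

Answer: B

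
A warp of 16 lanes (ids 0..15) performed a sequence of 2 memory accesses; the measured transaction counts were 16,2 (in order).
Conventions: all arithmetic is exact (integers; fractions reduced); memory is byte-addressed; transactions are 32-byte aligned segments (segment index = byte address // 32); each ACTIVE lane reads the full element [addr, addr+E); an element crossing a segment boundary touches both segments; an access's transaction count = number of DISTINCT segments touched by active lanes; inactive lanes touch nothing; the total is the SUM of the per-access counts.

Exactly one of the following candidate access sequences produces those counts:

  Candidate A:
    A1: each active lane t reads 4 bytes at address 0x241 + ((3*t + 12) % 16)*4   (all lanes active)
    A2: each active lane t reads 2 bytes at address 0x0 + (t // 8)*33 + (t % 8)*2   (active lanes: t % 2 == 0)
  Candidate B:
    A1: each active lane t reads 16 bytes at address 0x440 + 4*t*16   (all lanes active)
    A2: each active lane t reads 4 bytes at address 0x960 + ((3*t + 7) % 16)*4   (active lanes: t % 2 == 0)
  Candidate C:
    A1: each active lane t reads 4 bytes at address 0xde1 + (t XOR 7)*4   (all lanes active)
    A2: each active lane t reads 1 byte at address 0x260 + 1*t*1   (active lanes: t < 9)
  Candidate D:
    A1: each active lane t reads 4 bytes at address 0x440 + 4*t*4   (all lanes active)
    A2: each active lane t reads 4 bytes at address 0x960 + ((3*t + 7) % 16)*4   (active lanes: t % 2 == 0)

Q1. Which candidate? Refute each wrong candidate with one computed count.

A: A1 gives 3 transactions, not 16
C: A1 gives 3 transactions, not 16
D: A1 gives 8 transactions, not 16
B: all counts match (16,2)

Answer: B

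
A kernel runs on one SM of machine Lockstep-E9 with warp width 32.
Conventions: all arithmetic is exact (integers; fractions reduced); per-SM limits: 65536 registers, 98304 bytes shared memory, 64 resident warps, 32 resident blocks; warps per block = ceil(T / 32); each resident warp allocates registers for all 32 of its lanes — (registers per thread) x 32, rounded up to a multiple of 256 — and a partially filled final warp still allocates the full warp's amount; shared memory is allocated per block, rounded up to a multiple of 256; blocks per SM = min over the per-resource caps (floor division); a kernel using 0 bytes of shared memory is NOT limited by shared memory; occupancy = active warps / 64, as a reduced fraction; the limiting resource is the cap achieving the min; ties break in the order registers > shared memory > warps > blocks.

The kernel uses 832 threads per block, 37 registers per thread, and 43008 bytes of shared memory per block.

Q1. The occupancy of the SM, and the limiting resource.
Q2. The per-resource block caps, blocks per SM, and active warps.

Answer: occupancy 13/32, limited by registers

registers: 1 block
shared memory: 2 blocks
warps: 2 blocks
blocks: 32 blocks

Answer: 1 block, 26 active warps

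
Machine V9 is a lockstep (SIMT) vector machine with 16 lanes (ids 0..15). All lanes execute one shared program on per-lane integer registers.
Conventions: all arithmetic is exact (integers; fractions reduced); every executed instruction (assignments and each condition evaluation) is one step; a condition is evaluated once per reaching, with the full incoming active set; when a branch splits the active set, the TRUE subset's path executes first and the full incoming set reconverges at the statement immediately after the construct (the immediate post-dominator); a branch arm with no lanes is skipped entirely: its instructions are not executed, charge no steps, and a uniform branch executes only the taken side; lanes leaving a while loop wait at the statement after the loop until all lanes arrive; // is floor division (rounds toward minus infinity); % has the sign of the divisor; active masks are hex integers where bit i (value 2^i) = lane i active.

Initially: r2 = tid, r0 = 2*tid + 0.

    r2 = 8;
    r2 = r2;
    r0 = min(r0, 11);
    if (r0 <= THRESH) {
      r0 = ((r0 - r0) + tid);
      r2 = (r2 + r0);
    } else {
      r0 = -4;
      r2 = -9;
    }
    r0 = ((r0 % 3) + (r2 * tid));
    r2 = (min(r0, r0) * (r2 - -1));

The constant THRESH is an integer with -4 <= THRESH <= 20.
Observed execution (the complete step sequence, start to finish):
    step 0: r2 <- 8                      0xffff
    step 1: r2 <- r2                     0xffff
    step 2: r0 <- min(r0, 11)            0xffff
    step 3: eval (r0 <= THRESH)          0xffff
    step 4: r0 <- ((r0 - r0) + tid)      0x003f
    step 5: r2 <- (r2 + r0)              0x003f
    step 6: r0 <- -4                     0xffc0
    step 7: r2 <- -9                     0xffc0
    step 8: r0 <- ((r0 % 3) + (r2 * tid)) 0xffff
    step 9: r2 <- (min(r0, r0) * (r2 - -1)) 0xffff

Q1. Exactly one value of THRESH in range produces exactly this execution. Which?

Answer: THRESH = 10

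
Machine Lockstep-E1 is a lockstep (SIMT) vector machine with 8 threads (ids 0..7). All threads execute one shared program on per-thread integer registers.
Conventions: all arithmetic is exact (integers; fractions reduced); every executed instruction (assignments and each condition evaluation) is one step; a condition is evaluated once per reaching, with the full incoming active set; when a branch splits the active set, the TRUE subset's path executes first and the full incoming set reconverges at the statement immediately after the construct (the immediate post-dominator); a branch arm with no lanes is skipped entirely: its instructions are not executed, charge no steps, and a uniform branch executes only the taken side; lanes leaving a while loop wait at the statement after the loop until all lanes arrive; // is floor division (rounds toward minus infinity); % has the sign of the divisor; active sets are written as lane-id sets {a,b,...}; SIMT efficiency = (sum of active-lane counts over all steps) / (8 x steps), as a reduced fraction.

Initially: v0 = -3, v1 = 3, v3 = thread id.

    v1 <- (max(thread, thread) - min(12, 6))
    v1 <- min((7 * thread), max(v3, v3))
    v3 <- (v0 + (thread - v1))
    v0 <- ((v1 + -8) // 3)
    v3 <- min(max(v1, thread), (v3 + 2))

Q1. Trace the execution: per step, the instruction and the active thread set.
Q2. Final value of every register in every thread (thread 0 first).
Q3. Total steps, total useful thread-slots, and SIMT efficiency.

step 0: v1 <- (max(thread, thread) - min(12, 6)) {0,1,2,3,4,5,6,7}
step 1: v1 <- min((7 * thread), max(v3, v3)) {0,1,2,3,4,5,6,7}
step 2: v3 <- (v0 + (thread - v1))   {0,1,2,3,4,5,6,7}
step 3: v0 <- ((v1 + -8) // 3)       {0,1,2,3,4,5,6,7}
step 4: v3 <- min(max(v1, thread), (v3 + 2)) {0,1,2,3,4,5,6,7}

Answer: 5 steps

v0: -3,-3,-2,-2,-2,-1,-1,-1
v1: 0,1,2,3,4,5,6,7
v3: -1,-1,-1,-1,-1,-1,-1,-1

steps = 5; useful = 40; efficiency = 40/40 = 1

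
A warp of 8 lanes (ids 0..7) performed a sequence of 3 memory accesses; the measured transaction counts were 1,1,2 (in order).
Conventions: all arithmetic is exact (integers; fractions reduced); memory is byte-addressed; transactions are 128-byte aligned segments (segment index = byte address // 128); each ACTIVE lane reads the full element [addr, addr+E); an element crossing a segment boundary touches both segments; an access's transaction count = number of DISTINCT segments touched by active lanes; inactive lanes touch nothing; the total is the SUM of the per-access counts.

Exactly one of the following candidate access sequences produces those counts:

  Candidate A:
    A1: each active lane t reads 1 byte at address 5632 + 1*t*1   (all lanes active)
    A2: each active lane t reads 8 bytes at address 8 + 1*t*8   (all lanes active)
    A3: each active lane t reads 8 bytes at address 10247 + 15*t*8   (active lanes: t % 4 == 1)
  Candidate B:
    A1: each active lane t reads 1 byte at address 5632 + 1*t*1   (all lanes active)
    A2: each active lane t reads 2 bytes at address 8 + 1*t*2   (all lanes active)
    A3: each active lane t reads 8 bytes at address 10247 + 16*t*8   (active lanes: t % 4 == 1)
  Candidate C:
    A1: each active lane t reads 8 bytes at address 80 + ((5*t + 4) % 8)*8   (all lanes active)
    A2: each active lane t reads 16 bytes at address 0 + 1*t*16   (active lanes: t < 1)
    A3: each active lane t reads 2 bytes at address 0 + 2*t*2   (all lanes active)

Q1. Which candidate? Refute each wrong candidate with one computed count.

A: A3 gives 3 transactions, not 2
C: A1 gives 2 transactions, not 1
B: all counts match (1,1,2)

Answer: B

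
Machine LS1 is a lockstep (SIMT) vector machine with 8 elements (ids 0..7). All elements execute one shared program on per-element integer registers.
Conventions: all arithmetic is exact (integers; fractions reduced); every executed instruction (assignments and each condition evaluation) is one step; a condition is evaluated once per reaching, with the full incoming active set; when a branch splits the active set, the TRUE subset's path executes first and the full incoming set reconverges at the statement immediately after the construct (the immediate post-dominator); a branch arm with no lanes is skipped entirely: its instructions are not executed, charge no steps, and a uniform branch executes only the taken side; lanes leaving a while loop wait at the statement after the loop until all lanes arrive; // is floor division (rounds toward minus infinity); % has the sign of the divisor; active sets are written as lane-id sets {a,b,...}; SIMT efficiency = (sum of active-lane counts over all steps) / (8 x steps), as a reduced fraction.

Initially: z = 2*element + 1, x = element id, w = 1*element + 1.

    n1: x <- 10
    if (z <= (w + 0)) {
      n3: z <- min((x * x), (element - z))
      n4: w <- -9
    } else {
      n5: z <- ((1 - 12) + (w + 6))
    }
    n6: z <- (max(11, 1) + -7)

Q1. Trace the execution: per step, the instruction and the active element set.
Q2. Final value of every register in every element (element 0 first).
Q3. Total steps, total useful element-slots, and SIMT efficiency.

step 0: x <- 10                      {0,1,2,3,4,5,6,7}
step 1: eval (z <= (w + 0))          {0,1,2,3,4,5,6,7}
step 2: z <- min((x * x), (element - z)) {0}
step 3: w <- -9                      {0}
step 4: z <- ((1 - 12) + (w + 6))    {1,2,3,4,5,6,7}
step 5: z <- (max(11, 1) + -7)       {0,1,2,3,4,5,6,7}

Answer: 6 steps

z: 4,4,4,4,4,4,4,4
x: 10,10,10,10,10,10,10,10
w: -9,2,3,4,5,6,7,8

steps = 6; useful = 33; efficiency = 33/48 = 11/16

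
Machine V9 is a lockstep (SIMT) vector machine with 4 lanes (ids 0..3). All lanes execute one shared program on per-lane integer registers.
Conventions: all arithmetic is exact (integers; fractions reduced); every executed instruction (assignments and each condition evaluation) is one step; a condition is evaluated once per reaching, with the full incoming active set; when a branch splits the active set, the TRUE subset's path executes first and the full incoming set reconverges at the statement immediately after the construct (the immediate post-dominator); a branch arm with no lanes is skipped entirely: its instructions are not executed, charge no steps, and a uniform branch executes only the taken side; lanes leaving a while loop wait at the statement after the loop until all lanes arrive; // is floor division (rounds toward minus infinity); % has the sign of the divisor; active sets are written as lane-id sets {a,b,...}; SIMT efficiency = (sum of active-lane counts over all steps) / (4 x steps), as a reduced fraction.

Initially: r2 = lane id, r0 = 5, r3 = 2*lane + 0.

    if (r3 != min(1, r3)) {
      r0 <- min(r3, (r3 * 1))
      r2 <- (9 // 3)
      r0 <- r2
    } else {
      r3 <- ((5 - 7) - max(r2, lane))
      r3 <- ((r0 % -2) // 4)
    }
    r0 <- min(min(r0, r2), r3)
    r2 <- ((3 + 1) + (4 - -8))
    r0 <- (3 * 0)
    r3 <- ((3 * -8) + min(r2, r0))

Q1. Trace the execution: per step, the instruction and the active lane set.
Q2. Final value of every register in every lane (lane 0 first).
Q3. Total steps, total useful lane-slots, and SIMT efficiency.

step 0: eval (r3 != min(1, r3))      {0,1,2,3}
step 1: r0 <- min(r3, (r3 * 1))      {1,2,3}
step 2: r2 <- (9 // 3)               {1,2,3}
step 3: r0 <- r2                     {1,2,3}
step 4: r3 <- ((5 - 7) - max(r2, lane)) {0}
step 5: r3 <- ((r0 % -2) // 4)       {0}
step 6: r0 <- min(min(r0, r2), r3)   {0,1,2,3}
step 7: r2 <- ((3 + 1) + (4 - -8))   {0,1,2,3}
step 8: r0 <- (3 * 0)                {0,1,2,3}
step 9: r3 <- ((3 * -8) + min(r2, r0)) {0,1,2,3}

Answer: 10 steps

r2: 16,16,16,16
r0: 0,0,0,0
r3: -24,-24,-24,-24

steps = 10; useful = 31; efficiency = 31/40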